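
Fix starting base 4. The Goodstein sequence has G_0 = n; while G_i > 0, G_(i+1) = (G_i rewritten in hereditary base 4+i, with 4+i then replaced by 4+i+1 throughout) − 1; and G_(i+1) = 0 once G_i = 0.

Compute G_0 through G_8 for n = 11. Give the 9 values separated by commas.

base 4: 11 = 2·4 + 3; at 5: 2·5 + 3 = 13; next = 12
base 5: 12 = 2·5 + 2; at 6: 2·6 + 2 = 14; next = 13
base 6: 13 = 2·6 + 1; at 7: 2·7 + 1 = 15; next = 14
base 7: 14 = 2·7; at 8: 2·8 = 16; next = 15
base 8: 15 = 8 + 7; at 9: 9 + 7 = 16; next = 15
base 9: 15 = 9 + 6; at 10: 10 + 6 = 16; next = 15
base 10: 15 = 10 + 5; at 11: 11 + 5 = 16; next = 15
base 11: 15 = 11 + 4; at 12: 12 + 4 = 16; next = 15

11, 12, 13, 14, 15, 15, 15, 15, 15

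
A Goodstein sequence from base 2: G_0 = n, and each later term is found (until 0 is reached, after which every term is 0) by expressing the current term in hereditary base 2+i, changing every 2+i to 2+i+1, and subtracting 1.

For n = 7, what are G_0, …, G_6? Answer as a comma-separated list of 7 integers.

base 2: 7 = 2^2 + 2 + 1; at 3: 3^3 + 3 + 1 = 31; next = 30
base 3: 30 = 3^3 + 3; at 4: 4^4 + 4 = 260; next = 259
base 4: 259 = 4^4 + 3; at 5: 5^5 + 3 = 3128; next = 3127
base 5: 3127 = 5^5 + 2; at 6: 6^6 + 2 = 46658; next = 46657
base 6: 46657 = 6^6 + 1; at 7: 7^7 + 1 = 823544; next = 823543
base 7: 823543 = 7^7; at 8: 8^8 = 16777216; next = 16777215

7, 30, 259, 3127, 46657, 823543, 16777215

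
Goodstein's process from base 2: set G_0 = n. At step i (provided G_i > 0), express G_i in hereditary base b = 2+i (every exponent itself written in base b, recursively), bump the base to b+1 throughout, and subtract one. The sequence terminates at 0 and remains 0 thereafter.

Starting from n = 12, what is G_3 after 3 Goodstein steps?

G_0 = 12. HB_2(12) = 2^(2 + 1) + 2^2. Bump = 108. G_1 = 107.
G_1 = 107. HB_3(107) = 3^(3 + 1) + 2·3^2 + 2·3 + 2. Bump = 1066. G_2 = 1065.
G_2 = 1065. HB_4(1065) = 4^(4 + 1) + 2·4^2 + 2·4 + 1. Bump = 15686. G_3 = 15685.

15685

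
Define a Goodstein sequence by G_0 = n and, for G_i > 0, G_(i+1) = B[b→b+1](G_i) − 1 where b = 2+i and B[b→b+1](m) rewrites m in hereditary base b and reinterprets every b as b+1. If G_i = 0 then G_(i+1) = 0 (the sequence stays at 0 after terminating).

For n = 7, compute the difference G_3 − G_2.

2868

[0] 7 ≡ 2^2 + 2 + 1 (base 2). Lift 3: 31. −1: 30.
[1] 30 ≡ 3^3 + 3 (base 3). Lift 4: 260. −1: 259.
[2] 259 ≡ 4^4 + 3 (base 4). Lift 5: 3128. −1: 3127.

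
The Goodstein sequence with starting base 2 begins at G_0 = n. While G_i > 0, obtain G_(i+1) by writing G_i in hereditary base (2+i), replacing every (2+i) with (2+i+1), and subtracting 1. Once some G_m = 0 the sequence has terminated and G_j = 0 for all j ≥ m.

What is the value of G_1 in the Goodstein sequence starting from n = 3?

G_0=3  [base 2] 2 + 1  →[2↦3]→  3 + 1 = 4  −1 ⇒ G_1=3
G_1=3  [base 3] 3  →[3↦4]→  4 = 4  −1 ⇒ G_2=3

3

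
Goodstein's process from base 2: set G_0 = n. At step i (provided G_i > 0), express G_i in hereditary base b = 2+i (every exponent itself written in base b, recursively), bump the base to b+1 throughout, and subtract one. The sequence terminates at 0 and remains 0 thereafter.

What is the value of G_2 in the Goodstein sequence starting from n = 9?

[0] 9 ≡ 2^(2 + 1) + 1 (base 2). Lift 3: 82. −1: 81.
[1] 81 ≡ 3^(3 + 1) (base 3). Lift 4: 1024. −1: 1023.
[2] 1023 ≡ 3·4^4 + 3·4^3 + 3·4^2 + 3·4 + 3 (base 4). Lift 5: 9843. −1: 9842.

1023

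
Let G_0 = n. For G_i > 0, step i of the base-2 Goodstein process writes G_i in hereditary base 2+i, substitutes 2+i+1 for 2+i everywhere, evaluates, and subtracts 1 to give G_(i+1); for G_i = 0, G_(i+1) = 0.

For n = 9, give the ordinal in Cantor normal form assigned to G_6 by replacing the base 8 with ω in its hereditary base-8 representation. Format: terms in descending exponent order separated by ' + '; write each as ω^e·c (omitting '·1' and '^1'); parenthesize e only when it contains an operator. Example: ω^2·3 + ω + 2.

ω^ω·3 + ω^3·3 + ω^2·3 + ω·2 + 7

i=0: 9 = 2^(2 + 1) + 1 (b=2); 2→3: 3^(3 + 1) + 1 = 82; 82−1 = 81
i=1: 81 = 3^(3 + 1) (b=3); 3→4: 4^(4 + 1) = 1024; 1024−1 = 1023
i=2: 1023 = 3·4^4 + 3·4^3 + 3·4^2 + 3·4 + 3 (b=4); 4→5: 3·5^5 + 3·5^3 + 3·5^2 + 3·5 + 3 = 9843; 9843−1 = 9842
i=3: 9842 = 3·5^5 + 3·5^3 + 3·5^2 + 3·5 + 2 (b=5); 5→6: 3·6^6 + 3·6^3 + 3·6^2 + 3·6 + 2 = 140744; 140744−1 = 140743
i=4: 140743 = 3·6^6 + 3·6^3 + 3·6^2 + 3·6 + 1 (b=6); 6→7: 3·7^7 + 3·7^3 + 3·7^2 + 3·7 + 1 = 2471827; 2471827−1 = 2471826
i=5: 2471826 = 3·7^7 + 3·7^3 + 3·7^2 + 3·7 (b=7); 7→8: 3·8^8 + 3·8^3 + 3·8^2 + 3·8 = 50333400; 50333400−1 = 50333399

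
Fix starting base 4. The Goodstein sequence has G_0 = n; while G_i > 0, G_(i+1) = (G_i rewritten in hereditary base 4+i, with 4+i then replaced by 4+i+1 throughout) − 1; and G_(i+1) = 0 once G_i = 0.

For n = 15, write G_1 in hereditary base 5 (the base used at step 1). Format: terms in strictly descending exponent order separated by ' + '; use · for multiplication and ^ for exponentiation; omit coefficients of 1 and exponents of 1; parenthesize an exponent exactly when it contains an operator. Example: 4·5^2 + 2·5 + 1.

i=0: 15 = 3·4 + 3 (b=4); 4→5: 3·5 + 3 = 18; 18−1 = 17
i=1: 17 = 3·5 + 2 (b=5); 5→6: 3·6 + 2 = 20; 20−1 = 19

3·5 + 2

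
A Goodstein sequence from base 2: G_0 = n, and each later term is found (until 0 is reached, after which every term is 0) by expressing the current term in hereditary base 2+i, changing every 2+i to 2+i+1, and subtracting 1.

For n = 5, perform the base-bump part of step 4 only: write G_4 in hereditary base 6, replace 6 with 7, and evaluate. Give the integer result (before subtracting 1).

1198

5 —HB2→ 2^2 + 1 —bump→ 3^3 + 1 = 28 —(−1)→ 27
27 —HB3→ 3^3 —bump→ 4^4 = 256 —(−1)→ 255
255 —HB4→ 3·4^3 + 3·4^2 + 3·4 + 3 —bump→ 3·5^3 + 3·5^2 + 3·5 + 3 = 468 —(−1)→ 467
467 —HB5→ 3·5^3 + 3·5^2 + 3·5 + 2 —bump→ 3·6^3 + 3·6^2 + 3·6 + 2 = 776 —(−1)→ 775
775 —HB6→ 3·6^3 + 3·6^2 + 3·6 + 1 —bump→ 3·7^3 + 3·7^2 + 3·7 + 1 = 1198 —(−1)→ 1197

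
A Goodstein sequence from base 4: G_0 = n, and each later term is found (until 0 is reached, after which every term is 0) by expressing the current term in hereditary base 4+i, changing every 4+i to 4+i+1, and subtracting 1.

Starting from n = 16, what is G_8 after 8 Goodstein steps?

43

[0] 16 ≡ 4^2 (base 4). Lift 5: 25. −1: 24.
[1] 24 ≡ 4·5 + 4 (base 5). Lift 6: 28. −1: 27.
[2] 27 ≡ 4·6 + 3 (base 6). Lift 7: 31. −1: 30.
[3] 30 ≡ 4·7 + 2 (base 7). Lift 8: 34. −1: 33.
[4] 33 ≡ 4·8 + 1 (base 8). Lift 9: 37. −1: 36.
[5] 36 ≡ 4·9 (base 9). Lift 10: 40. −1: 39.
[6] 39 ≡ 3·10 + 9 (base 10). Lift 11: 42. −1: 41.
[7] 41 ≡ 3·11 + 8 (base 11). Lift 12: 44. −1: 43.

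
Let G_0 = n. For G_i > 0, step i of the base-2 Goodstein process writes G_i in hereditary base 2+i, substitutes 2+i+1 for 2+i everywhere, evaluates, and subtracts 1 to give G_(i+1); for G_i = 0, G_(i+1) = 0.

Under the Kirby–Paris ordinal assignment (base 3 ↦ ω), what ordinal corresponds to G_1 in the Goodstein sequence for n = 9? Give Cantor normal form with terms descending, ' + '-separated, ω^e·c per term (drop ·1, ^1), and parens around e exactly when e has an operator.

i=0: 9 = 2^(2 + 1) + 1 (b=2); 2→3: 3^(3 + 1) + 1 = 82; 82−1 = 81
i=1: 81 = 3^(3 + 1) (b=3); 3→4: 4^(4 + 1) = 1024; 1024−1 = 1023

ω^(ω + 1)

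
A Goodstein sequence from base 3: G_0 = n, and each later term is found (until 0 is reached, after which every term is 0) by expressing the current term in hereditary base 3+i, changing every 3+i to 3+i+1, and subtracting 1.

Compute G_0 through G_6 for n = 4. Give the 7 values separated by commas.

4, 4, 4, 3, 2, 1, 0

i=0: 4 = 3 + 1 (b=3); 3→4: 4 + 1 = 5; 5−1 = 4
i=1: 4 = 4 (b=4); 4→5: 5 = 5; 5−1 = 4
i=2: 4 = 4 (b=5); 5→6: 4 = 4; 4−1 = 3
i=3: 3 = 3 (b=6); 6→7: 3 = 3; 3−1 = 2
i=4: 2 = 2 (b=7); 7→8: 2 = 2; 2−1 = 1
i=5: 1 = 1 (b=8); 8→9: 1 = 1; 1−1 = 0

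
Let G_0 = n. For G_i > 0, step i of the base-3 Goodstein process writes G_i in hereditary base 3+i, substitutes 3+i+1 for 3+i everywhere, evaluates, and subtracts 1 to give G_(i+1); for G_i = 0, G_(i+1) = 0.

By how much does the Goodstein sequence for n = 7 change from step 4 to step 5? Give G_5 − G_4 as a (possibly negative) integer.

step 0: 7 = 2·3 + 1; sub 4 for 3: 2·4 + 1; = 9; G_1 = 9−1 = 8
step 1: 8 = 2·4; sub 5 for 4: 2·5; = 10; G_2 = 10−1 = 9
step 2: 9 = 5 + 4; sub 6 for 5: 6 + 4; = 10; G_3 = 10−1 = 9
step 3: 9 = 6 + 3; sub 7 for 6: 7 + 3; = 10; G_4 = 10−1 = 9
step 4: 9 = 7 + 2; sub 8 for 7: 8 + 2; = 10; G_5 = 10−1 = 9

0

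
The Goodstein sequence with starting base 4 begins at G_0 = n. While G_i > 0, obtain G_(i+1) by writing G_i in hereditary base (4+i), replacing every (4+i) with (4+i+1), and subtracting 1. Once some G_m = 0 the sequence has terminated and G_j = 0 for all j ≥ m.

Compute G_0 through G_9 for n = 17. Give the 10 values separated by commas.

17, 25, 35, 39, 43, 47, 51, 55, 59, 62

[0] 17 ≡ 4^2 + 1 (base 4). Lift 5: 26. −1: 25.
[1] 25 ≡ 5^2 (base 5). Lift 6: 36. −1: 35.
[2] 35 ≡ 5·6 + 5 (base 6). Lift 7: 40. −1: 39.
[3] 39 ≡ 5·7 + 4 (base 7). Lift 8: 44. −1: 43.
[4] 43 ≡ 5·8 + 3 (base 8). Lift 9: 48. −1: 47.
[5] 47 ≡ 5·9 + 2 (base 9). Lift 10: 52. −1: 51.
[6] 51 ≡ 5·10 + 1 (base 10). Lift 11: 56. −1: 55.
[7] 55 ≡ 5·11 (base 11). Lift 12: 60. −1: 59.
[8] 59 ≡ 4·12 + 11 (base 12). Lift 13: 63. −1: 62.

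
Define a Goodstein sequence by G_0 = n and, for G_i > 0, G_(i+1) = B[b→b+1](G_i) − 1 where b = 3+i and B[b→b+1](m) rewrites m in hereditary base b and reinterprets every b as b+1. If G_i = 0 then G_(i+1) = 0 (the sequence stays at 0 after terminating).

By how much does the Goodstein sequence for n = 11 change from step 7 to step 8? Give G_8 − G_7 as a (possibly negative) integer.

4

[0] 11 ≡ 3^2 + 2 (base 3). Lift 4: 18. −1: 17.
[1] 17 ≡ 4^2 + 1 (base 4). Lift 5: 26. −1: 25.
[2] 25 ≡ 5^2 (base 5). Lift 6: 36. −1: 35.
[3] 35 ≡ 5·6 + 5 (base 6). Lift 7: 40. −1: 39.
[4] 39 ≡ 5·7 + 4 (base 7). Lift 8: 44. −1: 43.
[5] 43 ≡ 5·8 + 3 (base 8). Lift 9: 48. −1: 47.
[6] 47 ≡ 5·9 + 2 (base 9). Lift 10: 52. −1: 51.
[7] 51 ≡ 5·10 + 1 (base 10). Lift 11: 56. −1: 55.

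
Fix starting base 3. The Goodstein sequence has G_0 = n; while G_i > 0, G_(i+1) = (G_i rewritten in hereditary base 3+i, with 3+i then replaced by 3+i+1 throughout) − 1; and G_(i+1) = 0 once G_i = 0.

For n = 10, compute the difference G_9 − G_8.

10 —HB3→ 3^2 + 1 —bump→ 4^2 + 1 = 17 —(−1)→ 16
16 —HB4→ 4^2 —bump→ 5^2 = 25 —(−1)→ 24
24 —HB5→ 4·5 + 4 —bump→ 4·6 + 4 = 28 —(−1)→ 27
27 —HB6→ 4·6 + 3 —bump→ 4·7 + 3 = 31 —(−1)→ 30
30 —HB7→ 4·7 + 2 —bump→ 4·8 + 2 = 34 —(−1)→ 33
33 —HB8→ 4·8 + 1 —bump→ 4·9 + 1 = 37 —(−1)→ 36
36 —HB9→ 4·9 —bump→ 4·10 = 40 —(−1)→ 39
39 —HB10→ 3·10 + 9 —bump→ 3·11 + 9 = 42 —(−1)→ 41
41 —HB11→ 3·11 + 8 —bump→ 3·12 + 8 = 44 —(−1)→ 43

2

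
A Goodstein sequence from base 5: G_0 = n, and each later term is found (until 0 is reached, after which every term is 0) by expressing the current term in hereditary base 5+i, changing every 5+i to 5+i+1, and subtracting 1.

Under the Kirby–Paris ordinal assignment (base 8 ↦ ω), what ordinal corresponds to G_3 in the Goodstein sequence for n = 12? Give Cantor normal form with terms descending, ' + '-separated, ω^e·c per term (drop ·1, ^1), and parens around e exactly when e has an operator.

(0) 12|_5 = 2·5 + 2 ↦ 2·6 + 2|_6 = 14 ⇒ 13
(1) 13|_6 = 2·6 + 1 ↦ 2·7 + 1|_7 = 15 ⇒ 14
(2) 14|_7 = 2·7 ↦ 2·8|_8 = 16 ⇒ 15
(3) 15|_8 = 8 + 7 ↦ 9 + 7|_9 = 16 ⇒ 15

ω + 7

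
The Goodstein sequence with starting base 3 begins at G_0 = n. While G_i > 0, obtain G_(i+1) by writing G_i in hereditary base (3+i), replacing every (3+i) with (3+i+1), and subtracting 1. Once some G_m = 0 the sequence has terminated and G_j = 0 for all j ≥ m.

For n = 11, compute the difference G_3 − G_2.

10

i=0: 11 = 3^2 + 2 (b=3); 3→4: 4^2 + 2 = 18; 18−1 = 17
i=1: 17 = 4^2 + 1 (b=4); 4→5: 5^2 + 1 = 26; 26−1 = 25
i=2: 25 = 5^2 (b=5); 5→6: 6^2 = 36; 36−1 = 35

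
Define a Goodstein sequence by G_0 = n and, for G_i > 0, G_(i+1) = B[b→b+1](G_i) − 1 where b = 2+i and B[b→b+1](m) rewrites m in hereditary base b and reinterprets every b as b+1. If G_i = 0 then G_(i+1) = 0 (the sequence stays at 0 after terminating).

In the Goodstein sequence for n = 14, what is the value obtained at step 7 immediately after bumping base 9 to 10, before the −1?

100000555552

[0] 14 ≡ 2^(2 + 1) + 2^2 + 2 (base 2). Lift 3: 111. −1: 110.
[1] 110 ≡ 3^(3 + 1) + 3^3 + 2 (base 3). Lift 4: 1282. −1: 1281.
[2] 1281 ≡ 4^(4 + 1) + 4^4 + 1 (base 4). Lift 5: 18751. −1: 18750.
[3] 18750 ≡ 5^(5 + 1) + 5^5 (base 5). Lift 6: 326592. −1: 326591.
[4] 326591 ≡ 6^(6 + 1) + 5·6^5 + 5·6^4 + 5·6^3 + 5·6^2 + 5·6 + 5 (base 6). Lift 7: 5862841. −1: 5862840.
[5] 5862840 ≡ 7^(7 + 1) + 5·7^5 + 5·7^4 + 5·7^3 + 5·7^2 + 5·7 + 4 (base 7). Lift 8: 134404972. −1: 134404971.
[6] 134404971 ≡ 8^(8 + 1) + 5·8^5 + 5·8^4 + 5·8^3 + 5·8^2 + 5·8 + 3 (base 8). Lift 9: 3487116549. −1: 3487116548.
[7] 3487116548 ≡ 9^(9 + 1) + 5·9^5 + 5·9^4 + 5·9^3 + 5·9^2 + 5·9 + 2 (base 9). Lift 10: 100000555552. −1: 100000555551.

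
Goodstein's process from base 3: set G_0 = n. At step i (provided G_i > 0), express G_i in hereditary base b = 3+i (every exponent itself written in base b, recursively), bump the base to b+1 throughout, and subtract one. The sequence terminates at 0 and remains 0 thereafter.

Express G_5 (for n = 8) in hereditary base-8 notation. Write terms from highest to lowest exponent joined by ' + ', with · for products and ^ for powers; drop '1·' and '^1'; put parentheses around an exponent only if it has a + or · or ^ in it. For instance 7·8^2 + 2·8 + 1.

8 + 3

8 —HB3→ 2·3 + 2 —bump→ 2·4 + 2 = 10 —(−1)→ 9
9 —HB4→ 2·4 + 1 —bump→ 2·5 + 1 = 11 —(−1)→ 10
10 —HB5→ 2·5 —bump→ 2·6 = 12 —(−1)→ 11
11 —HB6→ 6 + 5 —bump→ 7 + 5 = 12 —(−1)→ 11
11 —HB7→ 7 + 4 —bump→ 8 + 4 = 12 —(−1)→ 11
11 —HB8→ 8 + 3 —bump→ 9 + 3 = 12 —(−1)→ 11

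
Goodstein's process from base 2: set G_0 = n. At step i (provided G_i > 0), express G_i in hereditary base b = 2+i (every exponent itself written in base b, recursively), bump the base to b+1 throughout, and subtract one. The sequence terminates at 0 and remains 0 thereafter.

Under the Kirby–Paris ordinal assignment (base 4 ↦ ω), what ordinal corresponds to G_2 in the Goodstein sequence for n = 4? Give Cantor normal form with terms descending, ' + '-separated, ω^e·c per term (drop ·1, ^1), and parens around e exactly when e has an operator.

4 —HB2→ 2^2 —bump→ 3^3 = 27 —(−1)→ 26
26 —HB3→ 2·3^2 + 2·3 + 2 —bump→ 2·4^2 + 2·4 + 2 = 42 —(−1)→ 41
41 —HB4→ 2·4^2 + 2·4 + 1 —bump→ 2·5^2 + 2·5 + 1 = 61 —(−1)→ 60

ω^2·2 + ω·2 + 1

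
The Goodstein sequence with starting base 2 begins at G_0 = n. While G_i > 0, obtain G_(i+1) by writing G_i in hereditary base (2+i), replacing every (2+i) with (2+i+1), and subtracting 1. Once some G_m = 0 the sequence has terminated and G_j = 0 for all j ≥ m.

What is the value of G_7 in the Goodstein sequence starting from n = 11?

(0) 11|_2 = 2^(2 + 1) + 2 + 1 ↦ 3^(3 + 1) + 3 + 1|_3 = 85 ⇒ 84
(1) 84|_3 = 3^(3 + 1) + 3 ↦ 4^(4 + 1) + 4|_4 = 1028 ⇒ 1027
(2) 1027|_4 = 4^(4 + 1) + 3 ↦ 5^(5 + 1) + 3|_5 = 15628 ⇒ 15627
(3) 15627|_5 = 5^(5 + 1) + 2 ↦ 6^(6 + 1) + 2|_6 = 279938 ⇒ 279937
(4) 279937|_6 = 6^(6 + 1) + 1 ↦ 7^(7 + 1) + 1|_7 = 5764802 ⇒ 5764801
(5) 5764801|_7 = 7^(7 + 1) ↦ 8^(8 + 1)|_8 = 134217728 ⇒ 134217727
(6) 134217727|_8 = 7·8^8 + 7·8^7 + 7·8^6 + 7·8^5 + 7·8^4 + 7·8^3 + 7·8^2 + 7·8 + 7 ↦ 7·9^9 + 7·9^7 + 7·9^6 + 7·9^5 + 7·9^4 + 7·9^3 + 7·9^2 + 7·9 + 7|_9 = 2749609303 ⇒ 2749609302
(7) 2749609302|_9 = 7·9^9 + 7·9^7 + 7·9^6 + 7·9^5 + 7·9^4 + 7·9^3 + 7·9^2 + 7·9 + 6 ↦ 7·10^10 + 7·10^7 + 7·10^6 + 7·10^5 + 7·10^4 + 7·10^3 + 7·10^2 + 7·10 + 6|_10 = 70077777776 ⇒ 70077777775

2749609302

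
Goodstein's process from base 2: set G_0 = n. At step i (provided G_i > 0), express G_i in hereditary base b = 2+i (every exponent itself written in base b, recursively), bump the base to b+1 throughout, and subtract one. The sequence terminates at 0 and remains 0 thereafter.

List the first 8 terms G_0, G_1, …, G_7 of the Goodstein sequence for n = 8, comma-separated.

8, 80, 553, 6310, 93395, 1647195, 33554571, 774841151

[0] 8 ≡ 2^(2 + 1) (base 2). Lift 3: 81. −1: 80.
[1] 80 ≡ 2·3^3 + 2·3^2 + 2·3 + 2 (base 3). Lift 4: 554. −1: 553.
[2] 553 ≡ 2·4^4 + 2·4^2 + 2·4 + 1 (base 4). Lift 5: 6311. −1: 6310.
[3] 6310 ≡ 2·5^5 + 2·5^2 + 2·5 (base 5). Lift 6: 93396. −1: 93395.
[4] 93395 ≡ 2·6^6 + 2·6^2 + 6 + 5 (base 6). Lift 7: 1647196. −1: 1647195.
[5] 1647195 ≡ 2·7^7 + 2·7^2 + 7 + 4 (base 7). Lift 8: 33554572. −1: 33554571.
[6] 33554571 ≡ 2·8^8 + 2·8^2 + 8 + 3 (base 8). Lift 9: 774841152. −1: 774841151.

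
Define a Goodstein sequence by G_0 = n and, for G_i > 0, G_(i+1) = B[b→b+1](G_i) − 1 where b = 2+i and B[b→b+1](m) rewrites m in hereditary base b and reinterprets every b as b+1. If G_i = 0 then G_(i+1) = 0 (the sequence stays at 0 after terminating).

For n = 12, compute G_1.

107

[0] 12 ≡ 2^(2 + 1) + 2^2 (base 2). Lift 3: 108. −1: 107.
[1] 107 ≡ 3^(3 + 1) + 2·3^2 + 2·3 + 2 (base 3). Lift 4: 1066. −1: 1065.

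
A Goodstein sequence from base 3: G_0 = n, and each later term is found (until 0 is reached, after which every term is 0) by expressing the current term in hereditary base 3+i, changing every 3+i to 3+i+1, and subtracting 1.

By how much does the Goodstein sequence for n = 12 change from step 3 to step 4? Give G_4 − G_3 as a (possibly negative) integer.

12

12 —HB3→ 3^2 + 3 —bump→ 4^2 + 4 = 20 —(−1)→ 19
19 —HB4→ 4^2 + 3 —bump→ 5^2 + 3 = 28 —(−1)→ 27
27 —HB5→ 5^2 + 2 —bump→ 6^2 + 2 = 38 —(−1)→ 37
37 —HB6→ 6^2 + 1 —bump→ 7^2 + 1 = 50 —(−1)→ 49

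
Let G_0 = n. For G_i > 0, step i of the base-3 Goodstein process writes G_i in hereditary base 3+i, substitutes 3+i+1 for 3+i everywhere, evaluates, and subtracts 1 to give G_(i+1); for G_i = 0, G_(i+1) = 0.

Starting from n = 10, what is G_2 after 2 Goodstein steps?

24

G_0=10  [base 3] 3^2 + 1  →[3↦4]→  4^2 + 1 = 17  −1 ⇒ G_1=16
G_1=16  [base 4] 4^2  →[4↦5]→  5^2 = 25  −1 ⇒ G_2=24
G_2=24  [base 5] 4·5 + 4  →[5↦6]→  4·6 + 4 = 28  −1 ⇒ G_3=27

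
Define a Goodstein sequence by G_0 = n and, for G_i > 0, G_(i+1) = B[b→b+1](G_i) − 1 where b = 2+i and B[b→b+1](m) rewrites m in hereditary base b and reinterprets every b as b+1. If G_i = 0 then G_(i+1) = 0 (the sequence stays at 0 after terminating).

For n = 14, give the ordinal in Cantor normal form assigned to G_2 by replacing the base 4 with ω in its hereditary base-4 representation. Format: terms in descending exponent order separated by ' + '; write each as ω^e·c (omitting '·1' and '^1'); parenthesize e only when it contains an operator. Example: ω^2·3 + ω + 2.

ω^(ω + 1) + ω^ω + 1

base 2: 14 = 2^(2 + 1) + 2^2 + 2; at 3: 3^(3 + 1) + 3^3 + 3 = 111; next = 110
base 3: 110 = 3^(3 + 1) + 3^3 + 2; at 4: 4^(4 + 1) + 4^4 + 2 = 1282; next = 1281
base 4: 1281 = 4^(4 + 1) + 4^4 + 1; at 5: 5^(5 + 1) + 5^5 + 1 = 18751; next = 18750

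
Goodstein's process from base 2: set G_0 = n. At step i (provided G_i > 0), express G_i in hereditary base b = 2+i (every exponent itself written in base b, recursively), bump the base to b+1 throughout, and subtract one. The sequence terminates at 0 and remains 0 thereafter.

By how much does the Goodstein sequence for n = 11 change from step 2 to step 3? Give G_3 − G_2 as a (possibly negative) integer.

14600

G_0=11  [base 2] 2^(2 + 1) + 2 + 1  →[2↦3]→  3^(3 + 1) + 3 + 1 = 85  −1 ⇒ G_1=84
G_1=84  [base 3] 3^(3 + 1) + 3  →[3↦4]→  4^(4 + 1) + 4 = 1028  −1 ⇒ G_2=1027
G_2=1027  [base 4] 4^(4 + 1) + 3  →[4↦5]→  5^(5 + 1) + 3 = 15628  −1 ⇒ G_3=15627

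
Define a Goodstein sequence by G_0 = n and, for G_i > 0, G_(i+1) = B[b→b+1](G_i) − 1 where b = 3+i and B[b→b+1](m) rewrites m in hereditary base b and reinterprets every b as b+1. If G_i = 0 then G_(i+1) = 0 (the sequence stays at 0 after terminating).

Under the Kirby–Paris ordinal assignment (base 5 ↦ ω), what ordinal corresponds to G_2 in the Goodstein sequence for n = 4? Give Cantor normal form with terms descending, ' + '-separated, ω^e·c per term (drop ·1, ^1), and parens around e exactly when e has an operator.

4

(0) 4|_3 = 3 + 1 ↦ 4 + 1|_4 = 5 ⇒ 4
(1) 4|_4 = 4 ↦ 5|_5 = 5 ⇒ 4
(2) 4|_5 = 4 ↦ 4|_6 = 4 ⇒ 3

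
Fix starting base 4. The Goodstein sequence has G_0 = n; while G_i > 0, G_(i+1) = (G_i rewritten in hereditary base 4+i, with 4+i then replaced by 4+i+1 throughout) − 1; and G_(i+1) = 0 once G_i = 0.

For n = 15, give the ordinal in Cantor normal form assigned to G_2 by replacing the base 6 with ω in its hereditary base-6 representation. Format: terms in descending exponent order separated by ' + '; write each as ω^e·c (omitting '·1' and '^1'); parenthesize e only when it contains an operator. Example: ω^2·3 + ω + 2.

15 —HB4→ 3·4 + 3 —bump→ 3·5 + 3 = 18 —(−1)→ 17
17 —HB5→ 3·5 + 2 —bump→ 3·6 + 2 = 20 —(−1)→ 19

ω·3 + 1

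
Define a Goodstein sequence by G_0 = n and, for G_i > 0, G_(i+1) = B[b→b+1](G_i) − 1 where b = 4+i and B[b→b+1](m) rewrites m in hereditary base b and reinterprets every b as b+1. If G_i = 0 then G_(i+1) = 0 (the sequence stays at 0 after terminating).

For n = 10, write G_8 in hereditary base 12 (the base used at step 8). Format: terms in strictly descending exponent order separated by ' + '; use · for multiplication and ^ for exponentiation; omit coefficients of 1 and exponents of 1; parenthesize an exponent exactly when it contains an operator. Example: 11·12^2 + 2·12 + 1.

step 0: 10 = 2·4 + 2; sub 5 for 4: 2·5 + 2; = 12; G_1 = 12−1 = 11
step 1: 11 = 2·5 + 1; sub 6 for 5: 2·6 + 1; = 13; G_2 = 13−1 = 12
step 2: 12 = 2·6; sub 7 for 6: 2·7; = 14; G_3 = 14−1 = 13
step 3: 13 = 7 + 6; sub 8 for 7: 8 + 6; = 14; G_4 = 14−1 = 13
step 4: 13 = 8 + 5; sub 9 for 8: 9 + 5; = 14; G_5 = 14−1 = 13
step 5: 13 = 9 + 4; sub 10 for 9: 10 + 4; = 14; G_6 = 14−1 = 13
step 6: 13 = 10 + 3; sub 11 for 10: 11 + 3; = 14; G_7 = 14−1 = 13
step 7: 13 = 11 + 2; sub 12 for 11: 12 + 2; = 14; G_8 = 14−1 = 13
step 8: 13 = 12 + 1; sub 13 for 12: 13 + 1; = 14; G_9 = 14−1 = 13

12 + 1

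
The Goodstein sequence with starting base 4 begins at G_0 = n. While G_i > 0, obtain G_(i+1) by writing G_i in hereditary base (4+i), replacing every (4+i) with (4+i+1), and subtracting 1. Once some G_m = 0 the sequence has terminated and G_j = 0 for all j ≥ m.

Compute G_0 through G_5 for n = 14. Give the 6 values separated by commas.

G_0 = 14. HB_4(14) = 3·4 + 2. Bump = 17. G_1 = 16.
G_1 = 16. HB_5(16) = 3·5 + 1. Bump = 19. G_2 = 18.
G_2 = 18. HB_6(18) = 3·6. Bump = 21. G_3 = 20.
G_3 = 20. HB_7(20) = 2·7 + 6. Bump = 22. G_4 = 21.
G_4 = 21. HB_8(21) = 2·8 + 5. Bump = 23. G_5 = 22.

14, 16, 18, 20, 21, 22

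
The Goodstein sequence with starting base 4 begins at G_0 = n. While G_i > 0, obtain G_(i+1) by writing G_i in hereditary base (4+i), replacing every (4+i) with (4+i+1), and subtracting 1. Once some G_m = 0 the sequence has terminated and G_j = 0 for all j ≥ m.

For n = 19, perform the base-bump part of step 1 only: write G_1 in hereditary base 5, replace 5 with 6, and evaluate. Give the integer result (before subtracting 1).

step 0: 19 = 4^2 + 3; sub 5 for 4: 5^2 + 3; = 28; G_1 = 28−1 = 27
step 1: 27 = 5^2 + 2; sub 6 for 5: 6^2 + 2; = 38; G_2 = 38−1 = 37

38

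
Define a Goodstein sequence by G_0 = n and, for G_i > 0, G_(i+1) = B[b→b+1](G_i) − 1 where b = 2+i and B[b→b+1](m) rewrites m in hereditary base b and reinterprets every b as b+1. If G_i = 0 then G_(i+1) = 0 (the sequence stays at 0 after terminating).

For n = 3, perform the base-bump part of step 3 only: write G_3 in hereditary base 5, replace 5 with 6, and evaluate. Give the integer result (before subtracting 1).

2

base 2: 3 = 2 + 1; at 3: 3 + 1 = 4; next = 3
base 3: 3 = 3; at 4: 4 = 4; next = 3
base 4: 3 = 3; at 5: 3 = 3; next = 2
base 5: 2 = 2; at 6: 2 = 2; next = 1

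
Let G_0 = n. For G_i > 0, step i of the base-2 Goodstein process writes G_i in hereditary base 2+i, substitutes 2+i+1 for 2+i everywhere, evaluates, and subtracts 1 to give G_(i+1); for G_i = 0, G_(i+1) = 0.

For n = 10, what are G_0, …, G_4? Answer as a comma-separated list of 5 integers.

10, 83, 1025, 15625, 279935

step 0: 10 = 2^(2 + 1) + 2; sub 3 for 2: 3^(3 + 1) + 3; = 84; G_1 = 84−1 = 83
step 1: 83 = 3^(3 + 1) + 2; sub 4 for 3: 4^(4 + 1) + 2; = 1026; G_2 = 1026−1 = 1025
step 2: 1025 = 4^(4 + 1) + 1; sub 5 for 4: 5^(5 + 1) + 1; = 15626; G_3 = 15626−1 = 15625
step 3: 15625 = 5^(5 + 1); sub 6 for 5: 6^(6 + 1); = 279936; G_4 = 279936−1 = 279935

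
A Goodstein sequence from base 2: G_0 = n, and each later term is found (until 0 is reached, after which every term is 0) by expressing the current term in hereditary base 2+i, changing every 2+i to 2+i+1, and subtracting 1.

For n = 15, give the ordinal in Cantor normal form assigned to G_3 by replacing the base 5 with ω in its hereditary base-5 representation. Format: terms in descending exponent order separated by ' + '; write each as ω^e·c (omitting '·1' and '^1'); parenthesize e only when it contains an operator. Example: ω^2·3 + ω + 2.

ω^(ω + 1) + ω^ω + 2

[0] 15 ≡ 2^(2 + 1) + 2^2 + 2 + 1 (base 2). Lift 3: 112. −1: 111.
[1] 111 ≡ 3^(3 + 1) + 3^3 + 3 (base 3). Lift 4: 1284. −1: 1283.
[2] 1283 ≡ 4^(4 + 1) + 4^4 + 3 (base 4). Lift 5: 18753. −1: 18752.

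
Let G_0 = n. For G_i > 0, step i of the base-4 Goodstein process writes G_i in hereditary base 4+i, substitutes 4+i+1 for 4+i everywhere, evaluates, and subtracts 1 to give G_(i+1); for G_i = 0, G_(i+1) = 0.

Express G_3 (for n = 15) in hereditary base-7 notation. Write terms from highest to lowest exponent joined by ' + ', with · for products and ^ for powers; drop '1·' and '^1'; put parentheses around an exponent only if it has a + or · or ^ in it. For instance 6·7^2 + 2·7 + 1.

i=0: 15 = 3·4 + 3 (b=4); 4→5: 3·5 + 3 = 18; 18−1 = 17
i=1: 17 = 3·5 + 2 (b=5); 5→6: 3·6 + 2 = 20; 20−1 = 19
i=2: 19 = 3·6 + 1 (b=6); 6→7: 3·7 + 1 = 22; 22−1 = 21
i=3: 21 = 3·7 (b=7); 7→8: 3·8 = 24; 24−1 = 23

3·7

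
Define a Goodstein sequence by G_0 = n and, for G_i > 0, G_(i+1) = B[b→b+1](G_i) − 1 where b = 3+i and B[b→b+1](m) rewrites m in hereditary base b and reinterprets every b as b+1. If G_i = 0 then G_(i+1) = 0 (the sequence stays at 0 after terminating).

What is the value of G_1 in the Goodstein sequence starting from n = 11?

17

11 —HB3→ 3^2 + 2 —bump→ 4^2 + 2 = 18 —(−1)→ 17
17 —HB4→ 4^2 + 1 —bump→ 5^2 + 1 = 26 —(−1)→ 25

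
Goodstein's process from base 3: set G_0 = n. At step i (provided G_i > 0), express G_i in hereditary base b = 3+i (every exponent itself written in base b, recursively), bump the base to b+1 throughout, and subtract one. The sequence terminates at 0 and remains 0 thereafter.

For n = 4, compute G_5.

1

G_0=4  [base 3] 3 + 1  →[3↦4]→  4 + 1 = 5  −1 ⇒ G_1=4
G_1=4  [base 4] 4  →[4↦5]→  5 = 5  −1 ⇒ G_2=4
G_2=4  [base 5] 4  →[5↦6]→  4 = 4  −1 ⇒ G_3=3
G_3=3  [base 6] 3  →[6↦7]→  3 = 3  −1 ⇒ G_4=2
G_4=2  [base 7] 2  →[7↦8]→  2 = 2  −1 ⇒ G_5=1
G_5=1  [base 8] 1  →[8↦9]→  1 = 1  −1 ⇒ G_6=0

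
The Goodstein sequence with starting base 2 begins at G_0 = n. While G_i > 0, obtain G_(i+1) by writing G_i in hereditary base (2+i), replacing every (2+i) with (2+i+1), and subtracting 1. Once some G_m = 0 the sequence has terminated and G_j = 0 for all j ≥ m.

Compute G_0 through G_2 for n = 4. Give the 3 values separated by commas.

4, 26, 41

[0] 4 ≡ 2^2 (base 2). Lift 3: 27. −1: 26.
[1] 26 ≡ 2·3^2 + 2·3 + 2 (base 3). Lift 4: 42. −1: 41.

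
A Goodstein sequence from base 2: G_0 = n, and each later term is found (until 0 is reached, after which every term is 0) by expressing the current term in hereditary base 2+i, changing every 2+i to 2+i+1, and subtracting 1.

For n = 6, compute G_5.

98039

i=0: 6 = 2^2 + 2 (b=2); 2→3: 3^3 + 3 = 30; 30−1 = 29
i=1: 29 = 3^3 + 2 (b=3); 3→4: 4^4 + 2 = 258; 258−1 = 257
i=2: 257 = 4^4 + 1 (b=4); 4→5: 5^5 + 1 = 3126; 3126−1 = 3125
i=3: 3125 = 5^5 (b=5); 5→6: 6^6 = 46656; 46656−1 = 46655
i=4: 46655 = 5·6^5 + 5·6^4 + 5·6^3 + 5·6^2 + 5·6 + 5 (b=6); 6→7: 5·7^5 + 5·7^4 + 5·7^3 + 5·7^2 + 5·7 + 5 = 98040; 98040−1 = 98039
i=5: 98039 = 5·7^5 + 5·7^4 + 5·7^3 + 5·7^2 + 5·7 + 4 (b=7); 7→8: 5·8^5 + 5·8^4 + 5·8^3 + 5·8^2 + 5·8 + 4 = 187244; 187244−1 = 187243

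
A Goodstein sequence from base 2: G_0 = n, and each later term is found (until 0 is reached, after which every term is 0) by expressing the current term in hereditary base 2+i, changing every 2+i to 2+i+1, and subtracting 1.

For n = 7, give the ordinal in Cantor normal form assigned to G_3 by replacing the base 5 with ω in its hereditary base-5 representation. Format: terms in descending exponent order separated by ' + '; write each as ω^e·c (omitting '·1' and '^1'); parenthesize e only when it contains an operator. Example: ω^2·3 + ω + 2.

base 2: 7 = 2^2 + 2 + 1; at 3: 3^3 + 3 + 1 = 31; next = 30
base 3: 30 = 3^3 + 3; at 4: 4^4 + 4 = 260; next = 259
base 4: 259 = 4^4 + 3; at 5: 5^5 + 3 = 3128; next = 3127
base 5: 3127 = 5^5 + 2; at 6: 6^6 + 2 = 46658; next = 46657

ω^ω + 2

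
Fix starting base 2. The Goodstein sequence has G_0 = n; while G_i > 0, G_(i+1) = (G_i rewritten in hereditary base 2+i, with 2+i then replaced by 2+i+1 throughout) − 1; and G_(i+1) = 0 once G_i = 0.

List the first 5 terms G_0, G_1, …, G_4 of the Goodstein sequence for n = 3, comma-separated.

[0] 3 ≡ 2 + 1 (base 2). Lift 3: 4. −1: 3.
[1] 3 ≡ 3 (base 3). Lift 4: 4. −1: 3.
[2] 3 ≡ 3 (base 4). Lift 5: 3. −1: 2.
[3] 2 ≡ 2 (base 5). Lift 6: 2. −1: 1.

3, 3, 3, 2, 1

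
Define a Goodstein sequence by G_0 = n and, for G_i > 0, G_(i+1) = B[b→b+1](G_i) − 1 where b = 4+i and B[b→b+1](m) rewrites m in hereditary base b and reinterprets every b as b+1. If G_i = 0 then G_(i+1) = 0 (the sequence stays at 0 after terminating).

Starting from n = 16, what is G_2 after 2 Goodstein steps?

G_0=16  [base 4] 4^2  →[4↦5]→  5^2 = 25  −1 ⇒ G_1=24
G_1=24  [base 5] 4·5 + 4  →[5↦6]→  4·6 + 4 = 28  −1 ⇒ G_2=27
G_2=27  [base 6] 4·6 + 3  →[6↦7]→  4·7 + 3 = 31  −1 ⇒ G_3=30

27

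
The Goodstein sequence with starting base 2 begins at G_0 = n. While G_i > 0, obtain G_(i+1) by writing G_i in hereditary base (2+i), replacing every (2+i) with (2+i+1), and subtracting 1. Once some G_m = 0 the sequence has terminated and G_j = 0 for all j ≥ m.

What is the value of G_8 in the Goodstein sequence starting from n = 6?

(0) 6|_2 = 2^2 + 2 ↦ 3^3 + 3|_3 = 30 ⇒ 29
(1) 29|_3 = 3^3 + 2 ↦ 4^4 + 2|_4 = 258 ⇒ 257
(2) 257|_4 = 4^4 + 1 ↦ 5^5 + 1|_5 = 3126 ⇒ 3125
(3) 3125|_5 = 5^5 ↦ 6^6|_6 = 46656 ⇒ 46655
(4) 46655|_6 = 5·6^5 + 5·6^4 + 5·6^3 + 5·6^2 + 5·6 + 5 ↦ 5·7^5 + 5·7^4 + 5·7^3 + 5·7^2 + 5·7 + 5|_7 = 98040 ⇒ 98039
(5) 98039|_7 = 5·7^5 + 5·7^4 + 5·7^3 + 5·7^2 + 5·7 + 4 ↦ 5·8^5 + 5·8^4 + 5·8^3 + 5·8^2 + 5·8 + 4|_8 = 187244 ⇒ 187243
(6) 187243|_8 = 5·8^5 + 5·8^4 + 5·8^3 + 5·8^2 + 5·8 + 3 ↦ 5·9^5 + 5·9^4 + 5·9^3 + 5·9^2 + 5·9 + 3|_9 = 332148 ⇒ 332147
(7) 332147|_9 = 5·9^5 + 5·9^4 + 5·9^3 + 5·9^2 + 5·9 + 2 ↦ 5·10^5 + 5·10^4 + 5·10^3 + 5·10^2 + 5·10 + 2|_10 = 555552 ⇒ 555551

555551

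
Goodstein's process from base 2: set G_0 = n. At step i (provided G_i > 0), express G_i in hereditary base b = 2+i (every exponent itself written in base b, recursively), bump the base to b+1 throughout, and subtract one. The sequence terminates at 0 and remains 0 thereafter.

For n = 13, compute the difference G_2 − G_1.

13 —HB2→ 2^(2 + 1) + 2^2 + 1 —bump→ 3^(3 + 1) + 3^3 + 1 = 109 —(−1)→ 108
108 —HB3→ 3^(3 + 1) + 3^3 —bump→ 4^(4 + 1) + 4^4 = 1280 —(−1)→ 1279

1171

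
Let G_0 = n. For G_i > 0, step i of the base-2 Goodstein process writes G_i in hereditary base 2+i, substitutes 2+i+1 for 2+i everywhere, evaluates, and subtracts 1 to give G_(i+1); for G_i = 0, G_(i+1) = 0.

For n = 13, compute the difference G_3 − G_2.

14813

[0] 13 ≡ 2^(2 + 1) + 2^2 + 1 (base 2). Lift 3: 109. −1: 108.
[1] 108 ≡ 3^(3 + 1) + 3^3 (base 3). Lift 4: 1280. −1: 1279.
[2] 1279 ≡ 4^(4 + 1) + 3·4^3 + 3·4^2 + 3·4 + 3 (base 4). Lift 5: 16093. −1: 16092.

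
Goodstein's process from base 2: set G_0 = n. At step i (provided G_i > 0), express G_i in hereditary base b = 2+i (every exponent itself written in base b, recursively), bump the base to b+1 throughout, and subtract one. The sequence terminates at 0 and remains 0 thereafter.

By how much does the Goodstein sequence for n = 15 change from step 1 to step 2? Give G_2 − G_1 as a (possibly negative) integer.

step 0: 15 = 2^(2 + 1) + 2^2 + 2 + 1; sub 3 for 2: 3^(3 + 1) + 3^3 + 3 + 1; = 112; G_1 = 112−1 = 111
step 1: 111 = 3^(3 + 1) + 3^3 + 3; sub 4 for 3: 4^(4 + 1) + 4^4 + 4; = 1284; G_2 = 1284−1 = 1283

1172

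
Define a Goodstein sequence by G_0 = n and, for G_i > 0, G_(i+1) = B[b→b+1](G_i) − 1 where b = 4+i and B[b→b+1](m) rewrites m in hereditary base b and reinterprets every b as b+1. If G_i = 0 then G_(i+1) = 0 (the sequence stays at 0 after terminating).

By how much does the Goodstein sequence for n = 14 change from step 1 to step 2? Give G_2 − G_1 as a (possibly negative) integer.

i=0: 14 = 3·4 + 2 (b=4); 4→5: 3·5 + 2 = 17; 17−1 = 16
i=1: 16 = 3·5 + 1 (b=5); 5→6: 3·6 + 1 = 19; 19−1 = 18

2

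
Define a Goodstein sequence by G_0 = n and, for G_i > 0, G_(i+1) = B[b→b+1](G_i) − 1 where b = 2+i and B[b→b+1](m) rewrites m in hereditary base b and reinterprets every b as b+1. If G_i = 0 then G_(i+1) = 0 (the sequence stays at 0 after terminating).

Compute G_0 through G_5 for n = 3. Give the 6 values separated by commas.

3, 3, 3, 2, 1, 0

3 —HB2→ 2 + 1 —bump→ 3 + 1 = 4 —(−1)→ 3
3 —HB3→ 3 —bump→ 4 = 4 —(−1)→ 3
3 —HB4→ 3 —bump→ 3 = 3 —(−1)→ 2
2 —HB5→ 2 —bump→ 2 = 2 —(−1)→ 1
1 —HB6→ 1 —bump→ 1 = 1 —(−1)→ 0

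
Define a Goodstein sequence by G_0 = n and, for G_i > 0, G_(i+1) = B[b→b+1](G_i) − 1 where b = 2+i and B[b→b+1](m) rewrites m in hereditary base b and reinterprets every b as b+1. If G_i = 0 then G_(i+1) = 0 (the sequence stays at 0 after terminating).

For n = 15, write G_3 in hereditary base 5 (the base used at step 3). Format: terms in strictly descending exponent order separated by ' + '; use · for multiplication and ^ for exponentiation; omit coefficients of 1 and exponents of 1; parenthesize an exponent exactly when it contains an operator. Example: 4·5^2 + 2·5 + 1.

5^(5 + 1) + 5^5 + 2

15 —HB2→ 2^(2 + 1) + 2^2 + 2 + 1 —bump→ 3^(3 + 1) + 3^3 + 3 + 1 = 112 —(−1)→ 111
111 —HB3→ 3^(3 + 1) + 3^3 + 3 —bump→ 4^(4 + 1) + 4^4 + 4 = 1284 —(−1)→ 1283
1283 —HB4→ 4^(4 + 1) + 4^4 + 3 —bump→ 5^(5 + 1) + 5^5 + 3 = 18753 —(−1)→ 18752
18752 —HB5→ 5^(5 + 1) + 5^5 + 2 —bump→ 6^(6 + 1) + 6^6 + 2 = 326594 —(−1)→ 326593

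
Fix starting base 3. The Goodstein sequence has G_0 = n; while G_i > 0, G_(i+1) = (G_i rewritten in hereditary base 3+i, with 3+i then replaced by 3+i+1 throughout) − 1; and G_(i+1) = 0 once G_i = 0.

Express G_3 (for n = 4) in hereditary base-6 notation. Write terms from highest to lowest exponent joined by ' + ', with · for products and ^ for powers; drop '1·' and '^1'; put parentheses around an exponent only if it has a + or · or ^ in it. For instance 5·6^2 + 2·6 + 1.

3

step 0: 4 = 3 + 1; sub 4 for 3: 4 + 1; = 5; G_1 = 5−1 = 4
step 1: 4 = 4; sub 5 for 4: 5; = 5; G_2 = 5−1 = 4
step 2: 4 = 4; sub 6 for 5: 4; = 4; G_3 = 4−1 = 3
step 3: 3 = 3; sub 7 for 6: 3; = 3; G_4 = 3−1 = 2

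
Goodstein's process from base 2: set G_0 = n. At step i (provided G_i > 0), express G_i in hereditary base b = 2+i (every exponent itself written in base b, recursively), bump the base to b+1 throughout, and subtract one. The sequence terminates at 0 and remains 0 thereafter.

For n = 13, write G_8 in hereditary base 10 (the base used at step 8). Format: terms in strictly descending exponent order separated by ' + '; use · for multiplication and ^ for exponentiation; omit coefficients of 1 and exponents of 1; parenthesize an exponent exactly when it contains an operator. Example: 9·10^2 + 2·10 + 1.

10^(10 + 1) + 3·10^3 + 3·10^2 + 2·10 + 5

step 0: 13 = 2^(2 + 1) + 2^2 + 1; sub 3 for 2: 3^(3 + 1) + 3^3 + 1; = 109; G_1 = 109−1 = 108
step 1: 108 = 3^(3 + 1) + 3^3; sub 4 for 3: 4^(4 + 1) + 4^4; = 1280; G_2 = 1280−1 = 1279
step 2: 1279 = 4^(4 + 1) + 3·4^3 + 3·4^2 + 3·4 + 3; sub 5 for 4: 5^(5 + 1) + 3·5^3 + 3·5^2 + 3·5 + 3; = 16093; G_3 = 16093−1 = 16092
step 3: 16092 = 5^(5 + 1) + 3·5^3 + 3·5^2 + 3·5 + 2; sub 6 for 5: 6^(6 + 1) + 3·6^3 + 3·6^2 + 3·6 + 2; = 280712; G_4 = 280712−1 = 280711
step 4: 280711 = 6^(6 + 1) + 3·6^3 + 3·6^2 + 3·6 + 1; sub 7 for 6: 7^(7 + 1) + 3·7^3 + 3·7^2 + 3·7 + 1; = 5765999; G_5 = 5765999−1 = 5765998
step 5: 5765998 = 7^(7 + 1) + 3·7^3 + 3·7^2 + 3·7; sub 8 for 7: 8^(8 + 1) + 3·8^3 + 3·8^2 + 3·8; = 134219480; G_6 = 134219480−1 = 134219479
step 6: 134219479 = 8^(8 + 1) + 3·8^3 + 3·8^2 + 2·8 + 7; sub 9 for 8: 9^(9 + 1) + 3·9^3 + 3·9^2 + 2·9 + 7; = 3486786856; G_7 = 3486786856−1 = 3486786855
step 7: 3486786855 = 9^(9 + 1) + 3·9^3 + 3·9^2 + 2·9 + 6; sub 10 for 9: 10^(10 + 1) + 3·10^3 + 3·10^2 + 2·10 + 6; = 100000003326; G_8 = 100000003326−1 = 100000003325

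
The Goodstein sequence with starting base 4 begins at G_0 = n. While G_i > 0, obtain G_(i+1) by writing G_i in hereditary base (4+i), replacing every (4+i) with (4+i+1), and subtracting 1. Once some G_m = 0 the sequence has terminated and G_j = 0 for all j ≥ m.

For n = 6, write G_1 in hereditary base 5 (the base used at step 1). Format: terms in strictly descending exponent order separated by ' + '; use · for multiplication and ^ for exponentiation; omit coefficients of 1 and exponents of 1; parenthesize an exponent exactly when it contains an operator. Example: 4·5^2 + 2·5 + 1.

base 4: 6 = 4 + 2; at 5: 5 + 2 = 7; next = 6
base 5: 6 = 5 + 1; at 6: 6 + 1 = 7; next = 6

5 + 1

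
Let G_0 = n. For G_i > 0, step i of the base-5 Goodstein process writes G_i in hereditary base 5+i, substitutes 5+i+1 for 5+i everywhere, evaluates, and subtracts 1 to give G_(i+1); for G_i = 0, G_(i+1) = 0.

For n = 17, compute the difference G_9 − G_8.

1

i=0: 17 = 3·5 + 2 (b=5); 5→6: 3·6 + 2 = 20; 20−1 = 19
i=1: 19 = 3·6 + 1 (b=6); 6→7: 3·7 + 1 = 22; 22−1 = 21
i=2: 21 = 3·7 (b=7); 7→8: 3·8 = 24; 24−1 = 23
i=3: 23 = 2·8 + 7 (b=8); 8→9: 2·9 + 7 = 25; 25−1 = 24
i=4: 24 = 2·9 + 6 (b=9); 9→10: 2·10 + 6 = 26; 26−1 = 25
i=5: 25 = 2·10 + 5 (b=10); 10→11: 2·11 + 5 = 27; 27−1 = 26
i=6: 26 = 2·11 + 4 (b=11); 11→12: 2·12 + 4 = 28; 28−1 = 27
i=7: 27 = 2·12 + 3 (b=12); 12→13: 2·13 + 3 = 29; 29−1 = 28
i=8: 28 = 2·13 + 2 (b=13); 13→14: 2·14 + 2 = 30; 30−1 = 29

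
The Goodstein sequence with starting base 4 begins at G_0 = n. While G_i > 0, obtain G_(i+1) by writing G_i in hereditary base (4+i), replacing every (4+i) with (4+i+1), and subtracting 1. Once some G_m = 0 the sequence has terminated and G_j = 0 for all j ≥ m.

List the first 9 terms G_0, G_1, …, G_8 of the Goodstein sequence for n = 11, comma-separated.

11 —HB4→ 2·4 + 3 —bump→ 2·5 + 3 = 13 —(−1)→ 12
12 —HB5→ 2·5 + 2 —bump→ 2·6 + 2 = 14 —(−1)→ 13
13 —HB6→ 2·6 + 1 —bump→ 2·7 + 1 = 15 —(−1)→ 14
14 —HB7→ 2·7 —bump→ 2·8 = 16 —(−1)→ 15
15 —HB8→ 8 + 7 —bump→ 9 + 7 = 16 —(−1)→ 15
15 —HB9→ 9 + 6 —bump→ 10 + 6 = 16 —(−1)→ 15
15 —HB10→ 10 + 5 —bump→ 11 + 5 = 16 —(−1)→ 15
15 —HB11→ 11 + 4 —bump→ 12 + 4 = 16 —(−1)→ 15

11, 12, 13, 14, 15, 15, 15, 15, 15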